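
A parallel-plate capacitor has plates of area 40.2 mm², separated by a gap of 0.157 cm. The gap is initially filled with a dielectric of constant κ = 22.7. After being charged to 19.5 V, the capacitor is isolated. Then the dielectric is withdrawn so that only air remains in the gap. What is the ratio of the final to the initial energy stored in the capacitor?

Isolated ⇒ Q is held fixed.
C₂ = 0.0441 C₁ and U = Q²/(2C), so U₂/U₁ = C₁/C₂ = 22.7.

U₂/U₁ ≈ 22.7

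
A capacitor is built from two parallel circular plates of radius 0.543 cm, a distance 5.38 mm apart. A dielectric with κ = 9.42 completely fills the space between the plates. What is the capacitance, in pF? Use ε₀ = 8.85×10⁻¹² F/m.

A = π(0.543 cm)² = 9.26×10⁻⁵ m².
C = κε₀A/d = 9.42 × 8.85×10⁻¹² × 9.26×10⁻⁵ / 5.38×10⁻³ = 1.44×10⁻¹² F.

C ≈ 1.44 pF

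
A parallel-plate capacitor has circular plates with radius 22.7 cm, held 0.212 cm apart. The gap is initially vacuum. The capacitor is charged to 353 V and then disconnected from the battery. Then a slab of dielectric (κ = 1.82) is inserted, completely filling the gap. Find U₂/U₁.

U₂/U₁ ≈ 0.549

Isolated ⇒ Q is held fixed.
C₂ = 1.82 C₁ and U = Q²/(2C), so U₂/U₁ = C₁/C₂ = 0.549.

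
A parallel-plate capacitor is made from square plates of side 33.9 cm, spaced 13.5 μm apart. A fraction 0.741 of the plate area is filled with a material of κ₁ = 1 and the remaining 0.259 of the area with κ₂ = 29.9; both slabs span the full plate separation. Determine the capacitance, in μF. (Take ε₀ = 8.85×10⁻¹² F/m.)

C ≈ 0.639 μF

A = (33.9 cm)² = 0.115 m².
Side-by-side slabs ⇒ two capacitors in parallel, each spanning the full gap.
C₁ = κ₁ε₀A₁/d = 1.00 × 8.85×10⁻¹² × 8.52×10⁻² / 1.35×10⁻⁵ = 5.58×10⁻⁸ F.
C₂ = κ₂ε₀A₂/d = 29.9 × 8.85×10⁻¹² × 2.98×10⁻² / 1.35×10⁻⁵ = 5.83×10⁻⁷ F.
C = C₁ + C₂ = 6.39×10⁻⁷ F.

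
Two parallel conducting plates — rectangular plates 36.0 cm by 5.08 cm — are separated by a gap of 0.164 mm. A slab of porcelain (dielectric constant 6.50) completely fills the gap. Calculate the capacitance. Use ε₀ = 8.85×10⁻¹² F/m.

A = 36.0 × 5.08 cm² = 1.83×10⁻² m².
C = κε₀A/d = 6.50 × 8.85×10⁻¹² × 1.83×10⁻² / 1.64×10⁻⁴ = 6.41×10⁻⁹ F.

C ≈ 6.41 nF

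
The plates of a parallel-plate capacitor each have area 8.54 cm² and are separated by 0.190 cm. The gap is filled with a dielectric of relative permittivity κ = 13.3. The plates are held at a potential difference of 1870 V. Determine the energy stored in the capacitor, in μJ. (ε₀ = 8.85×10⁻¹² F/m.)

92.5 μJ

A = 8.54 cm² = 8.54×10⁻⁴ m².
C = κε₀A/d = 13.3 × 8.85×10⁻¹² × 8.54×10⁻⁴ / 1.90×10⁻³ = 5.29×10⁻¹¹ F.
U = ½CV² = ½ × 5.29×10⁻¹¹ × (1870)² = 9.25×10⁻⁵ J.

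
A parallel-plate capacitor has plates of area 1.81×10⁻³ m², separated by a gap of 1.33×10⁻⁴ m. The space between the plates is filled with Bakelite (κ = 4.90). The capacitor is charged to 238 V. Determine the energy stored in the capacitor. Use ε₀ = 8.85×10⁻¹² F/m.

C = κε₀A/d = 4.90 × 8.85×10⁻¹² × 1.81×10⁻³ / 1.33×10⁻⁴ = 5.90×10⁻¹⁰ F.
U = ½CV² = ½ × 5.90×10⁻¹⁰ × (238)² = 1.67×10⁻⁵ J.

U ≈ 16.7 μJ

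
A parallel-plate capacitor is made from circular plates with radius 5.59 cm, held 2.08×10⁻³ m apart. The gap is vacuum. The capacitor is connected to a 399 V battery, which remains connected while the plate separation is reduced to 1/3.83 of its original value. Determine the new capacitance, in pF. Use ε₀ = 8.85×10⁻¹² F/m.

A = π(5.59 cm)² = 9.82×10⁻³ m².
Initially C₁ = ε₀A/d = 8.85×10⁻¹² × 9.82×10⁻³ / 2.08×10⁻³ = 4.18×10⁻¹¹ F.
C = ε₀A/d scales as 1/d, so C₂/C₁ = d₁/d₂ = 3.83.
C₂ = 3.83 × 4.18×10⁻¹¹ = 1.60×10⁻¹⁰ F.

C ≈ 160 pF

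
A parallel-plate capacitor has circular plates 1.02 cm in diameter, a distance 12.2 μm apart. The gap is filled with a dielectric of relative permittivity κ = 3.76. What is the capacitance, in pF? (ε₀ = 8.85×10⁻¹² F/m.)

C ≈ 223 pF

A = π(1.02/2 cm)² = 8.17×10⁻⁵ m².
C = κε₀A/d = 3.76 × 8.85×10⁻¹² × 8.17×10⁻⁵ / 1.22×10⁻⁵ = 2.23×10⁻¹⁰ F.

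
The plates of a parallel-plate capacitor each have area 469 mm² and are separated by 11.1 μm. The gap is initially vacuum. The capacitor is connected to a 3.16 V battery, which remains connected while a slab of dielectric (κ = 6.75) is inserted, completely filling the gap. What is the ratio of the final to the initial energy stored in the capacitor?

U₂/U₁ ≈ 6.75

Battery connected ⇒ V is held fixed.
C₂ = 6.75 C₁ and U = ½CV², so U₂/U₁ = C₂/C₁ = 6.75.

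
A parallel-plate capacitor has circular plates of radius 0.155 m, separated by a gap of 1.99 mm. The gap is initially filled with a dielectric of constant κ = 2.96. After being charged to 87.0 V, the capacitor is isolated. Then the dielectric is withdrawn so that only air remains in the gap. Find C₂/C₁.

C = κε₀A/d scales with κ, so C₂/C₁ = 1/κ = 1/2.96 = 0.338.

0.338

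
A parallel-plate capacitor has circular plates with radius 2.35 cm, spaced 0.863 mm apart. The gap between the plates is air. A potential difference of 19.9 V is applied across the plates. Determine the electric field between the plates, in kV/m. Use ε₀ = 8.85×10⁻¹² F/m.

23.1 kV/m

E = V/d = 19.9 / 8.63×10⁻⁴ = 2.31×10⁴ V/m.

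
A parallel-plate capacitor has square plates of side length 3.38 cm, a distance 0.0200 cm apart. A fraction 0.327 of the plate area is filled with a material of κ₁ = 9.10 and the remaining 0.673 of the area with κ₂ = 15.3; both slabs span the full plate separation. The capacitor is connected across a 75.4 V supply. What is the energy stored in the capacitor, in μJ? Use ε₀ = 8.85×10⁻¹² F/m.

A = (3.38 cm)² = 1.14×10⁻³ m².
Side-by-side slabs ⇒ two capacitors in parallel, each spanning the full gap.
C₁ = κ₁ε₀A₁/d = 9.10 × 8.85×10⁻¹² × 3.74×10⁻⁴ / 2.00×10⁻⁴ = 1.50×10⁻¹⁰ F.
C₂ = κ₂ε₀A₂/d = 15.3 × 8.85×10⁻¹² × 7.69×10⁻⁴ / 2.00×10⁻⁴ = 5.21×10⁻¹⁰ F.
C = C₁ + C₂ = 6.71×10⁻¹⁰ F.
U = ½CV² = ½ × 6.71×10⁻¹⁰ × (75.4)² = 1.91×10⁻⁶ J.

U ≈ 1.91 μJ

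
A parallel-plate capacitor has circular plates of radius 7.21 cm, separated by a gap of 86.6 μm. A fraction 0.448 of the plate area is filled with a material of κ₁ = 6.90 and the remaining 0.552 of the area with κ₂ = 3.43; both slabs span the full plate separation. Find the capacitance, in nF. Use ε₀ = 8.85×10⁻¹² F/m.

A = π(7.21 cm)² = 1.63×10⁻² m².
Side-by-side slabs ⇒ two capacitors in parallel, each spanning the full gap.
C₁ = κ₁ε₀A₁/d = 6.90 × 8.85×10⁻¹² × 7.32×10⁻³ / 8.66×10⁻⁵ = 5.16×10⁻⁹ F.
C₂ = κ₂ε₀A₂/d = 3.43 × 8.85×10⁻¹² × 9.01×10⁻³ / 8.66×10⁻⁵ = 3.16×10⁻⁹ F.
C = C₁ + C₂ = 8.32×10⁻⁹ F.

8.32 nF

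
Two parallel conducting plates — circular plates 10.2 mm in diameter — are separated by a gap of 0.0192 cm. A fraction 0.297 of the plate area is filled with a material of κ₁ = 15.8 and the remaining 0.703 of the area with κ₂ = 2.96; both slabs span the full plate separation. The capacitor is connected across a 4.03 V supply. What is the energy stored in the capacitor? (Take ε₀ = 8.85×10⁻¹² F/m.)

A = π(10.2/2 mm)² = 8.17×10⁻⁵ m².
Side-by-side slabs ⇒ two capacitors in parallel, each spanning the full gap.
C₁ = κ₁ε₀A₁/d = 15.8 × 8.85×10⁻¹² × 2.43×10⁻⁵ / 1.92×10⁻⁴ = 1.77×10⁻¹¹ F.
C₂ = κ₂ε₀A₂/d = 2.96 × 8.85×10⁻¹² × 5.74×10⁻⁵ / 1.92×10⁻⁴ = 7.84×10⁻¹² F.
C = C₁ + C₂ = 2.55×10⁻¹¹ F.
U = ½CV² = ½ × 2.55×10⁻¹¹ × (4.03)² = 2.07×10⁻¹⁰ J.

U ≈ 207 pJ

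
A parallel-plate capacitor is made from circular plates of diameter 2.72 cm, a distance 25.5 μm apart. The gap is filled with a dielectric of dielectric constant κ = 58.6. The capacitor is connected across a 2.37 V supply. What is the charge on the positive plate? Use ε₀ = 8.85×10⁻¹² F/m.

A = π(2.72/2 cm)² = 5.81×10⁻⁴ m².
C = κε₀A/d = 58.6 × 8.85×10⁻¹² × 5.81×10⁻⁴ / 2.55×10⁻⁵ = 1.18×10⁻⁸ F.
Q = CV = 1.18×10⁻⁸ × 2.37 = 2.80×10⁻⁸ C.

28.0 nC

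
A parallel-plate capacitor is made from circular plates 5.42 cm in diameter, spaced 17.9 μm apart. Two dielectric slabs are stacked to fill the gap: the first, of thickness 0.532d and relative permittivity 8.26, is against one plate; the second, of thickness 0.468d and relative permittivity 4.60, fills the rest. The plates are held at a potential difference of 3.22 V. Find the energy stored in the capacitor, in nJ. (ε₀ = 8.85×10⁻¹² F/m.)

U ≈ 35.6 nJ

A = π(5.42/2 cm)² = 2.31×10⁻³ m².
Stacked slabs ⇒ two capacitors in series, each with the full plate area.
C₁ = κ₁ε₀A/d₁ = 8.26 × 8.85×10⁻¹² × 2.31×10⁻³ / 9.52×10⁻⁶ = 1.77×10⁻⁸ F.
C₂ = κ₂ε₀A/d₂ = 4.60 × 8.85×10⁻¹² × 2.31×10⁻³ / 8.38×10⁻⁶ = 1.12×10⁻⁸ F.
C = (1/C₁ + 1/C₂)⁻¹ = 6.87×10⁻⁹ F.
U = ½CV² = ½ × 6.87×10⁻⁹ × (3.22)² = 3.56×10⁻⁸ J.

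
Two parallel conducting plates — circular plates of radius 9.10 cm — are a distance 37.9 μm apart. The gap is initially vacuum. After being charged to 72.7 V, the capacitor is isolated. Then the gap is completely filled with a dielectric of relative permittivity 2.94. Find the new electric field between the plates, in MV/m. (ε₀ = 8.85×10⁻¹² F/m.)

E ≈ 0.652 MV/m

A = π(9.10 cm)² = 2.60×10⁻² m².
Initially C₁ = ε₀A/d = 8.85×10⁻¹² × 2.60×10⁻² / 3.79×10⁻⁵ = 6.07×10⁻⁹ F.
E₁ = 1.92×10⁶ V/m.
Isolated ⇒ Q is held fixed. V₂ = Q/C₂ = V₁/2.94; E = V/d, so E₂/E₁ = (V₂/V₁)(d₁/d₂) = 0.340.
E₂ = 0.340 × 1.92×10⁶ = 6.52×10⁵ V/m.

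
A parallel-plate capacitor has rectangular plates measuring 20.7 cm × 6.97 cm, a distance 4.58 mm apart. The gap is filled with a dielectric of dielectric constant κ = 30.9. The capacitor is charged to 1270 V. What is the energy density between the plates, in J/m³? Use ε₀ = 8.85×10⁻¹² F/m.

E = V/d = 1270 / 4.58×10⁻³ = 2.77×10⁵ V/m.
u = ½κε₀E² = ½ × 30.9 × 8.85×10⁻¹² × (2.77×10⁵)² = 10.5 J/m³.

u ≈ 10.5 J/m³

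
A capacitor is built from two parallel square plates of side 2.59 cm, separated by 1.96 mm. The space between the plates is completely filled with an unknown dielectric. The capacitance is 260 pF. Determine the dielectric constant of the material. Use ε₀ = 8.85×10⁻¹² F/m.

A = (2.59 cm)² = 6.71×10⁻⁴ m².
κ = Cd/(ε₀A) = 2.60×10⁻¹⁰ × 1.96×10⁻³ / (8.85×10⁻¹² × 6.71×10⁻⁴) = 85.8.

85.8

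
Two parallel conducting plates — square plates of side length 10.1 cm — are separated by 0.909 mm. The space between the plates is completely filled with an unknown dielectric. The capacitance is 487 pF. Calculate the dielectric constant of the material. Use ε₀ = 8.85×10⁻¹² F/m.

A = (10.1 cm)² = 1.02×10⁻² m².
κ = Cd/(ε₀A) = 4.87×10⁻¹⁰ × 9.09×10⁻⁴ / (8.85×10⁻¹² × 1.02×10⁻²) = 4.90.

4.90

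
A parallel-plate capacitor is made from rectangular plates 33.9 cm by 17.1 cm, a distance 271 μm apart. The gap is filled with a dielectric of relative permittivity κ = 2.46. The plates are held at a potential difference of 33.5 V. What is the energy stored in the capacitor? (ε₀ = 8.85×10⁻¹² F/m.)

U ≈ 2.61 μJ

A = 33.9 × 17.1 cm² = 5.80×10⁻² m².
C = κε₀A/d = 2.46 × 8.85×10⁻¹² × 5.80×10⁻² / 2.71×10⁻⁴ = 4.66×10⁻⁹ F.
U = ½CV² = ½ × 4.66×10⁻⁹ × (33.5)² = 2.61×10⁻⁶ J.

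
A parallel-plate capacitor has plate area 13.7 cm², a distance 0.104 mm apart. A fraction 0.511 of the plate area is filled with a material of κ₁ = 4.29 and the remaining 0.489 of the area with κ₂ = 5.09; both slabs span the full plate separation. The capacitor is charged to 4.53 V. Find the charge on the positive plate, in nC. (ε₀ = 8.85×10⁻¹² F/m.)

Q ≈ 2.47 nC

A = 13.7 cm² = 1.37×10⁻³ m².
Side-by-side slabs ⇒ two capacitors in parallel, each spanning the full gap.
C₁ = κ₁ε₀A₁/d = 4.29 × 8.85×10⁻¹² × 7.00×10⁻⁴ / 1.04×10⁻⁴ = 2.56×10⁻¹⁰ F.
C₂ = κ₂ε₀A₂/d = 5.09 × 8.85×10⁻¹² × 6.70×10⁻⁴ / 1.04×10⁻⁴ = 2.90×10⁻¹⁰ F.
C = C₁ + C₂ = 5.46×10⁻¹⁰ F.
Q = CV = 5.46×10⁻¹⁰ × 4.53 = 2.47×10⁻⁹ C.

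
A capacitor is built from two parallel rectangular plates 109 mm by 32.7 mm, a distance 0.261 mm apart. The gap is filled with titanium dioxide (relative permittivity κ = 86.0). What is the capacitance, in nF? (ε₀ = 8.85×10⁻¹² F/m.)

C ≈ 10.4 nF

A = 109 × 32.7 mm² = 3.56×10⁻³ m².
C = κε₀A/d = 86.0 × 8.85×10⁻¹² × 3.56×10⁻³ / 2.61×10⁻⁴ = 1.04×10⁻⁸ F.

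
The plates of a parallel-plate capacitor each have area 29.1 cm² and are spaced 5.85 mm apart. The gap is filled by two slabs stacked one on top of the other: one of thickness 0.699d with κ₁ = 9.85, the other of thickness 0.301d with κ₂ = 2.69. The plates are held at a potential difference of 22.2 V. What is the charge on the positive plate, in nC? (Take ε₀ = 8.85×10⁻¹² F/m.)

0.534 nC

A = 29.1 cm² = 2.91×10⁻³ m².
Stacked slabs ⇒ two capacitors in series, each with the full plate area.
C₁ = κ₁ε₀A/d₁ = 9.85 × 8.85×10⁻¹² × 2.91×10⁻³ / 4.09×10⁻³ = 6.20×10⁻¹¹ F.
C₂ = κ₂ε₀A/d₂ = 2.69 × 8.85×10⁻¹² × 2.91×10⁻³ / 1.76×10⁻³ = 3.93×10⁻¹¹ F.
C = (1/C₁ + 1/C₂)⁻¹ = 2.41×10⁻¹¹ F.
Q = CV = 2.41×10⁻¹¹ × 22.2 = 5.34×10⁻¹⁰ C.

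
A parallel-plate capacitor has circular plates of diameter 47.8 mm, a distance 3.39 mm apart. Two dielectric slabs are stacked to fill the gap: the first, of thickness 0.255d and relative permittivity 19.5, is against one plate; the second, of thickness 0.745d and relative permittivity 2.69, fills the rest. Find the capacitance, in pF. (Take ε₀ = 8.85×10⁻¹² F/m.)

A = π(47.8/2 mm)² = 1.79×10⁻³ m².
Stacked slabs ⇒ two capacitors in series, each with the full plate area.
C₁ = κ₁ε₀A/d₁ = 19.5 × 8.85×10⁻¹² × 1.79×10⁻³ / 8.64×10⁻⁴ = 3.58×10⁻¹⁰ F.
C₂ = κ₂ε₀A/d₂ = 2.69 × 8.85×10⁻¹² × 1.79×10⁻³ / 2.53×10⁻³ = 1.69×10⁻¹¹ F.
C = (1/C₁ + 1/C₂)⁻¹ = 1.62×10⁻¹¹ F.

16.2 pF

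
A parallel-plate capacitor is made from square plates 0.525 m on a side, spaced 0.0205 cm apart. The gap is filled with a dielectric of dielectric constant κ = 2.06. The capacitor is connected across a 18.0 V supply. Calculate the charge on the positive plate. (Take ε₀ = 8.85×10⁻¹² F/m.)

441 nC

A = (0.525 m)² = 0.276 m².
C = κε₀A/d = 2.06 × 8.85×10⁻¹² × 0.276 / 2.05×10⁻⁴ = 2.45×10⁻⁸ F.
Q = CV = 2.45×10⁻⁸ × 18.0 = 4.41×10⁻⁷ C.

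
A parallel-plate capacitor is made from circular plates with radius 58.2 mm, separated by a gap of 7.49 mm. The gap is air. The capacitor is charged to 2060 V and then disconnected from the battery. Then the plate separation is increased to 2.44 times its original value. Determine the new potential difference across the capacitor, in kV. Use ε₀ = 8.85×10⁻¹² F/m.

5.03 kV

A = π(58.2 mm)² = 1.06×10⁻² m².
Initially C₁ = ε₀A/d = 8.85×10⁻¹² × 1.06×10⁻² / 7.49×10⁻³ = 1.26×10⁻¹¹ F.
V₁ = 2.06×10³ V.
Isolated ⇒ Q is held fixed. C₂ = 0.410 C₁ and V = Q/C, so V₂/V₁ = C₁/C₂ = 2.44.
V₂ = 2.44 × 2.06×10³ = 5.03×10³ V.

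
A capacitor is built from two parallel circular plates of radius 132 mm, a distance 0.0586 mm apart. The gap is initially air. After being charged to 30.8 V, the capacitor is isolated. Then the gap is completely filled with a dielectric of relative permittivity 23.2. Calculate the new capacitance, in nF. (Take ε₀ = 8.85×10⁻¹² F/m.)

A = π(132 mm)² = 5.47×10⁻² m².
Initially C₁ = ε₀A/d = 8.85×10⁻¹² × 5.47×10⁻² / 5.86×10⁻⁵ = 8.27×10⁻⁹ F.
C = κε₀A/d scales with κ, so C₂/C₁ = κ = 23.2.
C₂ = 23.2 × 8.27×10⁻⁹ = 1.92×10⁻⁷ F.

192 nF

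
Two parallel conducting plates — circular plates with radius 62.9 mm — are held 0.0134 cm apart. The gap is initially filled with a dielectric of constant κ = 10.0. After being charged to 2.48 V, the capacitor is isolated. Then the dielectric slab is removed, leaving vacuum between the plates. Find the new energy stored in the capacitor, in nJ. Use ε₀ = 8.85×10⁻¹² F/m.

U ≈ 252 nJ

A = π(62.9 mm)² = 1.24×10⁻² m².
Initially C₁ = κε₀A/d = 10.0 × 8.85×10⁻¹² × 1.24×10⁻² / 1.34×10⁻⁴ = 8.21×10⁻⁹ F.
U₁ = 2.52×10⁻⁸ J.
Isolated ⇒ Q is held fixed. C₂ = 0.100 C₁ and U = Q²/(2C), so U₂/U₁ = C₁/C₂ = 10.0.
U₂ = 10.0 × 2.52×10⁻⁸ = 2.52×10⁻⁷ J.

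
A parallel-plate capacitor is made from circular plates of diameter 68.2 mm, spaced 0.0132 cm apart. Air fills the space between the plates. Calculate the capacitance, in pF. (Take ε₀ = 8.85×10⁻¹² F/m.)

A = π(68.2/2 mm)² = 3.65×10⁻³ m².
C = ε₀A/d = 8.85×10⁻¹² × 3.65×10⁻³ / 1.32×10⁻⁴ = 2.45×10⁻¹⁰ F.

C ≈ 245 pF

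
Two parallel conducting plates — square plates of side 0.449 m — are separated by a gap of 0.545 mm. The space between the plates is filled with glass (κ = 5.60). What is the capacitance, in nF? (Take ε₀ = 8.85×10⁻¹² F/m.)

C ≈ 18.3 nF

A = (0.449 m)² = 0.202 m².
C = κε₀A/d = 5.60 × 8.85×10⁻¹² × 0.202 / 5.45×10⁻⁴ = 1.83×10⁻⁸ F.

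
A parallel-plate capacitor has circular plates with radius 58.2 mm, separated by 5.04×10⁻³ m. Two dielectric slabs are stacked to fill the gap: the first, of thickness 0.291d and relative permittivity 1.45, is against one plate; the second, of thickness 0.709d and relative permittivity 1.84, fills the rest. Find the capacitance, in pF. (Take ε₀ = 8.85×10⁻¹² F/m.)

31.9 pF

A = π(58.2 mm)² = 1.06×10⁻² m².
Stacked slabs ⇒ two capacitors in series, each with the full plate area.
C₁ = κ₁ε₀A/d₁ = 1.45 × 8.85×10⁻¹² × 1.06×10⁻² / 1.47×10⁻³ = 9.31×10⁻¹¹ F.
C₂ = κ₂ε₀A/d₂ = 1.84 × 8.85×10⁻¹² × 1.06×10⁻² / 3.57×10⁻³ = 4.85×10⁻¹¹ F.
C = (1/C₁ + 1/C₂)⁻¹ = 3.19×10⁻¹¹ F.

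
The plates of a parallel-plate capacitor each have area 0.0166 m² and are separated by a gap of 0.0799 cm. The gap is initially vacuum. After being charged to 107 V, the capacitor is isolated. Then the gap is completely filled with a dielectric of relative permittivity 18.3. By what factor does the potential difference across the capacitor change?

0.0546

Isolated ⇒ Q is held fixed.
C₂ = 18.3 C₁ and V = Q/C, so V₂/V₁ = C₁/C₂ = 0.0546.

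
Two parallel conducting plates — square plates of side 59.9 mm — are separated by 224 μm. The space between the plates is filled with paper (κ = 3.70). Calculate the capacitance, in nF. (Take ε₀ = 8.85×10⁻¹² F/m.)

C ≈ 0.525 nF

A = (59.9 mm)² = 3.59×10⁻³ m².
C = κε₀A/d = 3.70 × 8.85×10⁻¹² × 3.59×10⁻³ / 2.24×10⁻⁴ = 5.25×10⁻¹⁰ F.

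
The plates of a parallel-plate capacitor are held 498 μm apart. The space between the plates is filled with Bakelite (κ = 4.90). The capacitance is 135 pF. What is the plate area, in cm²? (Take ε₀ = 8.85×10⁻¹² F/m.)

A = Cd/(κε₀) = 1.35×10⁻¹⁰ × 4.98×10⁻⁴ / (4.90 × 8.85×10⁻¹²) = 1.55×10⁻³ m².

A ≈ 15.5 cm²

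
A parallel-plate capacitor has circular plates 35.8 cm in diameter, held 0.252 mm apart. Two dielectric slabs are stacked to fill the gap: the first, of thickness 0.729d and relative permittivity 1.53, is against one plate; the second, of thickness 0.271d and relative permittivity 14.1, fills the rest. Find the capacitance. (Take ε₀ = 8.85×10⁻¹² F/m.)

7.13 nF

A = π(35.8/2 cm)² = 0.101 m².
Stacked slabs ⇒ two capacitors in series, each with the full plate area.
C₁ = κ₁ε₀A/d₁ = 1.53 × 8.85×10⁻¹² × 0.101 / 1.84×10⁻⁴ = 7.42×10⁻⁹ F.
C₂ = κ₂ε₀A/d₂ = 14.1 × 8.85×10⁻¹² × 0.101 / 6.83×10⁻⁵ = 1.84×10⁻⁷ F.
C = (1/C₁ + 1/C₂)⁻¹ = 7.13×10⁻⁹ F.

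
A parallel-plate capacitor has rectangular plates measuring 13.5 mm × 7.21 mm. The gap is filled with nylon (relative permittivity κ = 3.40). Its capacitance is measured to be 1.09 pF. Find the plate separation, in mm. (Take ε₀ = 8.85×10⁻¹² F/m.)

A = 13.5 × 7.21 mm² = 9.73×10⁻⁵ m².
d = κε₀A/C = 3.40 × 8.85×10⁻¹² × 9.73×10⁻⁵ / 1.09×10⁻¹² = 2.69×10⁻³ m.

d ≈ 2.69 mm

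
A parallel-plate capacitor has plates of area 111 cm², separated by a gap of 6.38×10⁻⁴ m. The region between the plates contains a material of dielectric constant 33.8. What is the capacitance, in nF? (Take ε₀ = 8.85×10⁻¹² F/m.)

A = 111 cm² = 1.11×10⁻² m².
C = κε₀A/d = 33.8 × 8.85×10⁻¹² × 1.11×10⁻² / 6.38×10⁻⁴ = 5.20×10⁻⁹ F.

5.20 nF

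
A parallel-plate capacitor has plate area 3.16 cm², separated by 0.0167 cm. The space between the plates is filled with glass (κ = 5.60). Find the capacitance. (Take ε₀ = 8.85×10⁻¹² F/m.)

A = 3.16 cm² = 3.16×10⁻⁴ m².
C = κε₀A/d = 5.60 × 8.85×10⁻¹² × 3.16×10⁻⁴ / 1.67×10⁻⁴ = 9.38×10⁻¹¹ F.

93.8 pF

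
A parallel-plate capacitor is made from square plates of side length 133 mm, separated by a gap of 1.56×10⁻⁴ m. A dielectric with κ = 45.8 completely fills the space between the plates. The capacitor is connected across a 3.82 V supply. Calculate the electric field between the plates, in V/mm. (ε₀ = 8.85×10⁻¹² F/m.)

E = V/d = 3.82 / 1.56×10⁻⁴ = 2.45×10⁴ V/m.

24.5 V/mm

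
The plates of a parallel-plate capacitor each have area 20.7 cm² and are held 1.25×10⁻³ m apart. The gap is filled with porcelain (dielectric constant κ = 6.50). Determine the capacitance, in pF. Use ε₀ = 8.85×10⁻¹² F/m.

C ≈ 95.3 pF

A = 20.7 cm² = 2.07×10⁻³ m².
C = κε₀A/d = 6.50 × 8.85×10⁻¹² × 2.07×10⁻³ / 1.25×10⁻³ = 9.53×10⁻¹¹ F.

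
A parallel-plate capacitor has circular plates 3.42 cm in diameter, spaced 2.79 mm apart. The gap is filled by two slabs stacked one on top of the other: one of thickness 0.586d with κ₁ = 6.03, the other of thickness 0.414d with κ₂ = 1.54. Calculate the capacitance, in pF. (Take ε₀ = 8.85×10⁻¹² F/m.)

A = π(3.42/2 cm)² = 9.19×10⁻⁴ m².
Stacked slabs ⇒ two capacitors in series, each with the full plate area.
C₁ = κ₁ε₀A/d₁ = 6.03 × 8.85×10⁻¹² × 9.19×10⁻⁴ / 1.63×10⁻³ = 3.00×10⁻¹¹ F.
C₂ = κ₂ε₀A/d₂ = 1.54 × 8.85×10⁻¹² × 9.19×10⁻⁴ / 1.16×10⁻³ = 1.08×10⁻¹¹ F.
C = (1/C₁ + 1/C₂)⁻¹ = 7.96×10⁻¹² F.

C ≈ 7.96 pF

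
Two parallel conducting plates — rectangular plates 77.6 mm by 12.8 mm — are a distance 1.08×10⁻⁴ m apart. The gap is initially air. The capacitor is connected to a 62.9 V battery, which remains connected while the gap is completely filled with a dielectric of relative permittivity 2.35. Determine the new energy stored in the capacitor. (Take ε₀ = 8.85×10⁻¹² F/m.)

U ≈ 378 nJ

A = 77.6 × 12.8 mm² = 9.93×10⁻⁴ m².
Initially C₁ = ε₀A/d = 8.85×10⁻¹² × 9.93×10⁻⁴ / 1.08×10⁻⁴ = 8.14×10⁻¹¹ F.
U₁ = 1.61×10⁻⁷ J.
Battery connected ⇒ V is held fixed. C₂ = 2.35 C₁ and U = ½CV², so U₂/U₁ = C₂/C₁ = 2.35.
U₂ = 2.35 × 1.61×10⁻⁷ = 3.78×10⁻⁷ J.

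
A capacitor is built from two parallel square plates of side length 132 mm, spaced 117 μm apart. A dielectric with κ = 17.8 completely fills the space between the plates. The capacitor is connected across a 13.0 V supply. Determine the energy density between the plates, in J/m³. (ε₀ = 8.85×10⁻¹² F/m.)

E = V/d = 13.0 / 1.17×10⁻⁴ = 1.11×10⁵ V/m.
u = ½κε₀E² = ½ × 17.8 × 8.85×10⁻¹² × (1.11×10⁵)² = 0.972 J/m³.

u ≈ 0.972 J/m³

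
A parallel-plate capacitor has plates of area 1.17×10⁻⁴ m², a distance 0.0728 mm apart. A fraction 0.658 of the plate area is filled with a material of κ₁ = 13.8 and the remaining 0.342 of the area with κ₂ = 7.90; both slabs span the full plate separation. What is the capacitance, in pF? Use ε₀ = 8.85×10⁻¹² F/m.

Side-by-side slabs ⇒ two capacitors in parallel, each spanning the full gap.
C₁ = κ₁ε₀A₁/d = 13.8 × 8.85×10⁻¹² × 7.70×10⁻⁵ / 7.28×10⁻⁵ = 1.29×10⁻¹⁰ F.
C₂ = κ₂ε₀A₂/d = 7.90 × 8.85×10⁻¹² × 4.00×10⁻⁵ / 7.28×10⁻⁵ = 3.84×10⁻¹¹ F.
C = C₁ + C₂ = 1.68×10⁻¹⁰ F.

C ≈ 168 pF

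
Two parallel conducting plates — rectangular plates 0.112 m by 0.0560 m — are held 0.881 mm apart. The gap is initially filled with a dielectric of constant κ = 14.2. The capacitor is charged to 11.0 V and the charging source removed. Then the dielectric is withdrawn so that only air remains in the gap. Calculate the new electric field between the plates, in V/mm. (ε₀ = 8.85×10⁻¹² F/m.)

E ≈ 177 V/mm

A = 0.112 × 0.0560 m² = 6.27×10⁻³ m².
Initially C₁ = κε₀A/d = 14.2 × 8.85×10⁻¹² × 6.27×10⁻³ / 8.81×10⁻⁴ = 8.95×10⁻¹⁰ F.
E₁ = 1.25×10⁴ V/m.
Isolated ⇒ Q is held fixed. V₂ = Q/C₂ = V₁/0.0704; E = V/d, so E₂/E₁ = (V₂/V₁)(d₁/d₂) = 14.2.
E₂ = 14.2 × 1.25×10⁴ = 1.77×10⁵ V/m.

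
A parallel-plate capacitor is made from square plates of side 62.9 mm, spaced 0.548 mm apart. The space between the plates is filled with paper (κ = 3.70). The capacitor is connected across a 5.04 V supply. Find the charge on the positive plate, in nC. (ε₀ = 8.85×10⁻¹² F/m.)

A = (62.9 mm)² = 3.96×10⁻³ m².
C = κε₀A/d = 3.70 × 8.85×10⁻¹² × 3.96×10⁻³ / 5.48×10⁻⁴ = 2.36×10⁻¹⁰ F.
Q = CV = 2.36×10⁻¹⁰ × 5.04 = 1.19×10⁻⁹ C.

Q ≈ 1.19 nC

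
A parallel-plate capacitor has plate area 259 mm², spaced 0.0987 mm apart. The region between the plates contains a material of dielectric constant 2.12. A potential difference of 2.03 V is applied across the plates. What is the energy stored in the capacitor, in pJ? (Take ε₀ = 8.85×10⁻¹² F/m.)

A = 259 mm² = 2.59×10⁻⁴ m².
C = κε₀A/d = 2.12 × 8.85×10⁻¹² × 2.59×10⁻⁴ / 9.87×10⁻⁵ = 4.92×10⁻¹¹ F.
U = ½CV² = ½ × 4.92×10⁻¹¹ × (2.03)² = 1.01×10⁻¹⁰ J.

U ≈ 101 pJ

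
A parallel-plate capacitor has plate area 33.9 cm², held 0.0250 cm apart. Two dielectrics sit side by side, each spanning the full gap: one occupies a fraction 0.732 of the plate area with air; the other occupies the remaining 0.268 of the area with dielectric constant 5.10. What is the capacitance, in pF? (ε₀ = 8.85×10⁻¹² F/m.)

A = 33.9 cm² = 3.39×10⁻³ m².
Side-by-side slabs ⇒ two capacitors in parallel, each spanning the full gap.
C₁ = κ₁ε₀A₁/d = 1.00 × 8.85×10⁻¹² × 2.48×10⁻³ / 2.50×10⁻⁴ = 8.78×10⁻¹¹ F.
C₂ = κ₂ε₀A₂/d = 5.10 × 8.85×10⁻¹² × 9.09×10⁻⁴ / 2.50×10⁻⁴ = 1.64×10⁻¹⁰ F.
C = C₁ + C₂ = 2.52×10⁻¹⁰ F.

252 pF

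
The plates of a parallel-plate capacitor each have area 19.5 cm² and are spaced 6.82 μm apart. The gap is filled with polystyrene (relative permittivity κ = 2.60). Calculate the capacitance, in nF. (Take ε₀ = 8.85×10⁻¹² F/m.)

A = 19.5 cm² = 1.95×10⁻³ m².
C = κε₀A/d = 2.60 × 8.85×10⁻¹² × 1.95×10⁻³ / 6.82×10⁻⁶ = 6.58×10⁻⁹ F.

6.58 nF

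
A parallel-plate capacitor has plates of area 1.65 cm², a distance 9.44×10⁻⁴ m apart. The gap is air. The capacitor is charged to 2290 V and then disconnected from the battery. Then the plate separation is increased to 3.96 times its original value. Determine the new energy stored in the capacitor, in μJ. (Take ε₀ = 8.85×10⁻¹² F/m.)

U ≈ 16.1 μJ

A = 1.65 cm² = 1.65×10⁻⁴ m².
Initially C₁ = ε₀A/d = 8.85×10⁻¹² × 1.65×10⁻⁴ / 9.44×10⁻⁴ = 1.55×10⁻¹² F.
U₁ = 4.06×10⁻⁶ J.
Isolated ⇒ Q is held fixed. C₂ = 0.253 C₁ and U = Q²/(2C), so U₂/U₁ = C₁/C₂ = 3.96.
U₂ = 3.96 × 4.06×10⁻⁶ = 1.61×10⁻⁵ J.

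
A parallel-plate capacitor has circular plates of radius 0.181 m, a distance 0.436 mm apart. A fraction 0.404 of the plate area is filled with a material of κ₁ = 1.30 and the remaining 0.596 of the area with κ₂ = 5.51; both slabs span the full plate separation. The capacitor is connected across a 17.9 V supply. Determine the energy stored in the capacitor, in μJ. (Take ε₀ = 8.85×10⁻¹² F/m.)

U ≈ 1.27 μJ

A = π(0.181 m)² = 0.103 m².
Side-by-side slabs ⇒ two capacitors in parallel, each spanning the full gap.
C₁ = κ₁ε₀A₁/d = 1.30 × 8.85×10⁻¹² × 4.16×10⁻² / 4.36×10⁻⁴ = 1.10×10⁻⁹ F.
C₂ = κ₂ε₀A₂/d = 5.51 × 8.85×10⁻¹² × 6.13×10⁻² / 4.36×10⁻⁴ = 6.86×10⁻⁹ F.
C = C₁ + C₂ = 7.96×10⁻⁹ F.
U = ½CV² = ½ × 7.96×10⁻⁹ × (17.9)² = 1.27×10⁻⁶ J.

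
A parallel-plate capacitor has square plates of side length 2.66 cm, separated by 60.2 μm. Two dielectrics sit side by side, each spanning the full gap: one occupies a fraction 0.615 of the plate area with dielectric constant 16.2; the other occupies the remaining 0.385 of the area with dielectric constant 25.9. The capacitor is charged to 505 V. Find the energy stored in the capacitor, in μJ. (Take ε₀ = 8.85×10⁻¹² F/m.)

264 μJ

A = (2.66 cm)² = 7.08×10⁻⁴ m².
Side-by-side slabs ⇒ two capacitors in parallel, each spanning the full gap.
C₁ = κ₁ε₀A₁/d = 16.2 × 8.85×10⁻¹² × 4.35×10⁻⁴ / 6.02×10⁻⁵ = 1.04×10⁻⁹ F.
C₂ = κ₂ε₀A₂/d = 25.9 × 8.85×10⁻¹² × 2.72×10⁻⁴ / 6.02×10⁻⁵ = 1.04×10⁻⁹ F.
C = C₁ + C₂ = 2.07×10⁻⁹ F.
U = ½CV² = ½ × 2.07×10⁻⁹ × (505)² = 2.64×10⁻⁴ J.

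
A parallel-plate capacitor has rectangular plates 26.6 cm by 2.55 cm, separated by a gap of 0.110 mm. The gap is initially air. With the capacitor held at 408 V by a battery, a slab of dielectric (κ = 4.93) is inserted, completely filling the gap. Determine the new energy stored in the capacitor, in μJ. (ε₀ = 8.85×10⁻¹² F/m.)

A = 26.6 × 2.55 cm² = 6.78×10⁻³ m².
Initially C₁ = ε₀A/d = 8.85×10⁻¹² × 6.78×10⁻³ / 1.10×10⁻⁴ = 5.46×10⁻¹⁰ F.
U₁ = 4.54×10⁻⁵ J.
Battery connected ⇒ V is held fixed. C₂ = 4.93 C₁ and U = ½CV², so U₂/U₁ = C₂/C₁ = 4.93.
U₂ = 4.93 × 4.54×10⁻⁵ = 2.24×10⁻⁴ J.

224 μJ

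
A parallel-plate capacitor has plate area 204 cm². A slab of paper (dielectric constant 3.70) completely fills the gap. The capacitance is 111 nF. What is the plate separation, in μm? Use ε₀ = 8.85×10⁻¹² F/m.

d ≈ 6.02 μm

A = 204 cm² = 2.04×10⁻² m².
d = κε₀A/C = 3.70 × 8.85×10⁻¹² × 2.04×10⁻² / 1.11×10⁻⁷ = 6.02×10⁻⁶ m.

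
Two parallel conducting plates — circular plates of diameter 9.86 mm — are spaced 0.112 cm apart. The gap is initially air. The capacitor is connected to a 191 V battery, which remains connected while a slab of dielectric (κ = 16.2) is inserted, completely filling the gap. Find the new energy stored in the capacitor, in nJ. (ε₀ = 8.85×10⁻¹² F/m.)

178 nJ

A = π(9.86/2 mm)² = 7.64×10⁻⁵ m².
Initially C₁ = ε₀A/d = 8.85×10⁻¹² × 7.64×10⁻⁵ / 1.12×10⁻³ = 6.03×10⁻¹³ F.
U₁ = 1.10×10⁻⁸ J.
Battery connected ⇒ V is held fixed. C₂ = 16.2 C₁ and U = ½CV², so U₂/U₁ = C₂/C₁ = 16.2.
U₂ = 16.2 × 1.10×10⁻⁸ = 1.78×10⁻⁷ J.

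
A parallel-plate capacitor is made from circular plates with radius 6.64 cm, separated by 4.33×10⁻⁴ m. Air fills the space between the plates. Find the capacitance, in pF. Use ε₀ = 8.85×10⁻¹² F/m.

A = π(6.64 cm)² = 1.39×10⁻² m².
C = ε₀A/d = 8.85×10⁻¹² × 1.39×10⁻² / 4.33×10⁻⁴ = 2.83×10⁻¹⁰ F.

C ≈ 283 pF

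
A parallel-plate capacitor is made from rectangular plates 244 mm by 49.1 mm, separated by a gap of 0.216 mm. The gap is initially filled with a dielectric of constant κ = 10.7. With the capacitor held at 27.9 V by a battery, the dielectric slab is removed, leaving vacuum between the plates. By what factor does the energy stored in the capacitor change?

0.0935

Battery connected ⇒ V is held fixed.
C₂ = 0.0935 C₁ and U = ½CV², so U₂/U₁ = C₂/C₁ = 0.0935.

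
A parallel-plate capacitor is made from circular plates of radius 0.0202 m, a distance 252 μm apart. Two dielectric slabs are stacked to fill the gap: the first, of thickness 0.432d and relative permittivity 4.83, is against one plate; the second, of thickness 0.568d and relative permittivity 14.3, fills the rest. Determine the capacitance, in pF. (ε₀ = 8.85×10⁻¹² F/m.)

A = π(0.0202 m)² = 1.28×10⁻³ m².
Stacked slabs ⇒ two capacitors in series, each with the full plate area.
C₁ = κ₁ε₀A/d₁ = 4.83 × 8.85×10⁻¹² × 1.28×10⁻³ / 1.09×10⁻⁴ = 5.03×10⁻¹⁰ F.
C₂ = κ₂ε₀A/d₂ = 14.3 × 8.85×10⁻¹² × 1.28×10⁻³ / 1.43×10⁻⁴ = 1.13×10⁻⁹ F.
C = (1/C₁ + 1/C₂)⁻¹ = 3.49×10⁻¹⁰ F.

349 pF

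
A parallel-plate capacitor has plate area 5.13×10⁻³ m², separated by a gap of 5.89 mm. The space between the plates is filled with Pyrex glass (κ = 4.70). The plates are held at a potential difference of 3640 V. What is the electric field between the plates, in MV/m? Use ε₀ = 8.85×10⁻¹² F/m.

E = V/d = 3640 / 5.89×10⁻³ = 6.18×10⁵ V/m.

E ≈ 0.618 MV/m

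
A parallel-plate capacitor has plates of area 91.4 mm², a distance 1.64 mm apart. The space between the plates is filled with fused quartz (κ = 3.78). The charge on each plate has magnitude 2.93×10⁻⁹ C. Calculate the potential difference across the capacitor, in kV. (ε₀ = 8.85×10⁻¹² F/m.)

A = 91.4 mm² = 9.14×10⁻⁵ m².
C = κε₀A/d = 3.78 × 8.85×10⁻¹² × 9.14×10⁻⁵ / 1.64×10⁻³ = 1.86×10⁻¹² F.
V = Q/C = 2.93×10⁻⁹ / 1.86×10⁻¹² = 1.57×10³ V.

V ≈ 1.57 kV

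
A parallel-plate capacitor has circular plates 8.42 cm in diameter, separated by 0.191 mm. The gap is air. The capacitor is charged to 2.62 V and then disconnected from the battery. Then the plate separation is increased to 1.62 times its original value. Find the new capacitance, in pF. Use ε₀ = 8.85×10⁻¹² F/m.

C ≈ 159 pF

A = π(8.42/2 cm)² = 5.57×10⁻³ m².
Initially C₁ = ε₀A/d = 8.85×10⁻¹² × 5.57×10⁻³ / 1.91×10⁻⁴ = 2.58×10⁻¹⁰ F.
C = ε₀A/d scales as 1/d, so C₂/C₁ = d₁/d₂ = 1/1.62 = 0.617.
C₂ = 0.617 × 2.58×10⁻¹⁰ = 1.59×10⁻¹⁰ F.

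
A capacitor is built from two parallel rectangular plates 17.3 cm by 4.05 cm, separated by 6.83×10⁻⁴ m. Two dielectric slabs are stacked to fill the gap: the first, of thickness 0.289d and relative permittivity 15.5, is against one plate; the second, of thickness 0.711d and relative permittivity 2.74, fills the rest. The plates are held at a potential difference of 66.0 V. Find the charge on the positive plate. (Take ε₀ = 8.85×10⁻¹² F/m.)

A = 17.3 × 4.05 cm² = 7.01×10⁻³ m².
Stacked slabs ⇒ two capacitors in series, each with the full plate area.
C₁ = κ₁ε₀A/d₁ = 15.5 × 8.85×10⁻¹² × 7.01×10⁻³ / 1.97×10⁻⁴ = 4.87×10⁻⁹ F.
C₂ = κ₂ε₀A/d₂ = 2.74 × 8.85×10⁻¹² × 7.01×10⁻³ / 4.86×10⁻⁴ = 3.50×10⁻¹⁰ F.
C = (1/C₁ + 1/C₂)⁻¹ = 3.26×10⁻¹⁰ F.
Q = CV = 3.26×10⁻¹⁰ × 66.0 = 2.15×10⁻⁸ C.

Q ≈ 21.5 nC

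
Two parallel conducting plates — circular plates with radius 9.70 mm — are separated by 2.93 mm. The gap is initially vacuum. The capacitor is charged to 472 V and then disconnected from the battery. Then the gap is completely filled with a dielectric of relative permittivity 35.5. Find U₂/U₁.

U₂/U₁ ≈ 0.0282

Isolated ⇒ Q is held fixed.
C₂ = 35.5 C₁ and U = Q²/(2C), so U₂/U₁ = C₁/C₂ = 0.0282.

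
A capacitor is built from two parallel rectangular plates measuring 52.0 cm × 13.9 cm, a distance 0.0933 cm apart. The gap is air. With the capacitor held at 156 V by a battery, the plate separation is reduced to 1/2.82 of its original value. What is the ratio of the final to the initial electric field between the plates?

Battery connected ⇒ V is held fixed.
E = V/d, so E₂/E₁ = d₁/d₂ = 2.82.

2.82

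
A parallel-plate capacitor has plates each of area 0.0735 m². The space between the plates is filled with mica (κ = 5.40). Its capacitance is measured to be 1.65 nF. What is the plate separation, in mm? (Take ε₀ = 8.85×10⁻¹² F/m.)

d ≈ 2.13 mm

d = κε₀A/C = 5.40 × 8.85×10⁻¹² × 7.35×10⁻² / 1.65×10⁻⁹ = 2.13×10⁻³ m.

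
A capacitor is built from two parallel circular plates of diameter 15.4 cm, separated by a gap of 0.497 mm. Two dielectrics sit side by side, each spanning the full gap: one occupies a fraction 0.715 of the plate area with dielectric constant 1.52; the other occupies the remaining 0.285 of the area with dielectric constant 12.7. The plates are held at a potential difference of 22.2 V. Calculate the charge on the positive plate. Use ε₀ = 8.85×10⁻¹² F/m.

34.7 nC

A = π(15.4/2 cm)² = 1.86×10⁻² m².
Side-by-side slabs ⇒ two capacitors in parallel, each spanning the full gap.
C₁ = κ₁ε₀A₁/d = 1.52 × 8.85×10⁻¹² × 1.33×10⁻² / 4.97×10⁻⁴ = 3.60×10⁻¹⁰ F.
C₂ = κ₂ε₀A₂/d = 12.7 × 8.85×10⁻¹² × 5.31×10⁻³ / 4.97×10⁻⁴ = 1.20×10⁻⁹ F.
C = C₁ + C₂ = 1.56×10⁻⁹ F.
Q = CV = 1.56×10⁻⁹ × 22.2 = 3.47×10⁻⁸ C.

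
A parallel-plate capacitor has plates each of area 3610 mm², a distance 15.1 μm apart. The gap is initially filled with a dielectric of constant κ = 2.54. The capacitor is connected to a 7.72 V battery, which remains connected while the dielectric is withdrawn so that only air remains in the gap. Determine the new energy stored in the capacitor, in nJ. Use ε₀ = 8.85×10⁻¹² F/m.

63.0 nJ

A = 3610 mm² = 3.61×10⁻³ m².
Initially C₁ = κε₀A/d = 2.54 × 8.85×10⁻¹² × 3.61×10⁻³ / 1.51×10⁻⁵ = 5.37×10⁻⁹ F.
U₁ = 1.60×10⁻⁷ J.
Battery connected ⇒ V is held fixed. C₂ = 0.394 C₁ and U = ½CV², so U₂/U₁ = C₂/C₁ = 0.394.
U₂ = 0.394 × 1.60×10⁻⁷ = 6.30×10⁻⁸ J.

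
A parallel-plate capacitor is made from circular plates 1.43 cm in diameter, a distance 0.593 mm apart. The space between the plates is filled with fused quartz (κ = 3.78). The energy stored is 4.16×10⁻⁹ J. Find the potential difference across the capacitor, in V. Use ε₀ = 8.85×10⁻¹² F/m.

A = π(1.43/2 cm)² = 1.61×10⁻⁴ m².
C = κε₀A/d = 3.78 × 8.85×10⁻¹² × 1.61×10⁻⁴ / 5.93×10⁻⁴ = 9.06×10⁻¹² F.
V = √(2U/C) = √(2 × 4.16×10⁻⁹ / 9.06×10⁻¹²) = 30.3 V.

V ≈ 30.3 V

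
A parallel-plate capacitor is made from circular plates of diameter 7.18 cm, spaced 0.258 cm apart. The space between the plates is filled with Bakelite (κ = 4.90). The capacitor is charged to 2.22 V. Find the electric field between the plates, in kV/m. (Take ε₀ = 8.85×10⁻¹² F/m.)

E ≈ 0.860 kV/m

E = V/d = 2.22 / 2.58×10⁻³ = 8.60×10² V/m.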